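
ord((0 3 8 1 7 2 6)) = 7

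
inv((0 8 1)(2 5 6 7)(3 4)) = (0 1 8)(2 7 6 5)(3 4)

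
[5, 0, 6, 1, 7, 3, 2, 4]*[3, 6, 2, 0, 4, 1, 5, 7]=[1, 3, 5, 6, 7, 0, 2, 4]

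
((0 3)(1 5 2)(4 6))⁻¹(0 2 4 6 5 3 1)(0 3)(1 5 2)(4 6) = (0 5 3 1 6 4 2)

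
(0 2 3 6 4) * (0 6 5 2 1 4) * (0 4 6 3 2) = (0 1 6 4 3 5)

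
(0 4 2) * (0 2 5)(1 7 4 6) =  (0 6 1 7 4 5)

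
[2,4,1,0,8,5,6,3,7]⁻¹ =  [3,2,0,7,1,5,6,8,4]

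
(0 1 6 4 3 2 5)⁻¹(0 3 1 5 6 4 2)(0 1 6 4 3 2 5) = (0 4 3 5 1 2 6)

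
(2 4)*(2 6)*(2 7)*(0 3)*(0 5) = (0 3 5)(2 4 6 7)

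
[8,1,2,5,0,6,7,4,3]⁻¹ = [4,1,2,8,7,3,5,6,0]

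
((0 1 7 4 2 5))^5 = (0 5 2 4 7 1)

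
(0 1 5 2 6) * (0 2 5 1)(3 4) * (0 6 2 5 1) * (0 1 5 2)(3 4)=(0 6 2)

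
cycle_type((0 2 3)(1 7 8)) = 3^2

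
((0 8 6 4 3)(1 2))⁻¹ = (0 3 4 6 8)(1 2)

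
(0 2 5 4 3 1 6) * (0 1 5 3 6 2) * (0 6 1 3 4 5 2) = (0 6 3 2 4 1)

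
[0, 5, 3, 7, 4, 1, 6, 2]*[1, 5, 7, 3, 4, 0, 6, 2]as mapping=[0→1, 1→0, 2→3, 3→2, 4→4, 5→5, 6→6, 7→7]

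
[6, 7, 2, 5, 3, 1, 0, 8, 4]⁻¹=[6, 5, 2, 4, 8, 3, 0, 1, 7]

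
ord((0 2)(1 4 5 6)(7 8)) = 4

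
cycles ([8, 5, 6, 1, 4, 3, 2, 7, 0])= (0 8)(1 5 3)(2 6)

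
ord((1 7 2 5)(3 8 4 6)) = 4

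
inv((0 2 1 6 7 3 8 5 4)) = (0 4 5 8 3 7 6 1 2)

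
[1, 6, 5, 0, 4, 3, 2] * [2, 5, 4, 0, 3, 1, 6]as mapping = [0→5, 1→6, 2→1, 3→2, 4→3, 5→0, 6→4]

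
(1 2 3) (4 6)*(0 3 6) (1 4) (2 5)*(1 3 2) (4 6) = (0 2 4) (1 5) (3 6) 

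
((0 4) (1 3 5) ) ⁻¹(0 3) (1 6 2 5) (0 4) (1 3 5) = (1 3 6 2) (4 5) 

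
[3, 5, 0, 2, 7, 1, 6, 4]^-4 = [2, 1, 3, 0, 4, 5, 6, 7]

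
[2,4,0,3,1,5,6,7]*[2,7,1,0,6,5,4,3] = [1,6,2,0,7,5,4,3]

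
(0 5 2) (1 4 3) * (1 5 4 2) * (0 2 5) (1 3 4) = (0 1 5 3) 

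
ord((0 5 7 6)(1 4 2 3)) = 4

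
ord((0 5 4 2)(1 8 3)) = 12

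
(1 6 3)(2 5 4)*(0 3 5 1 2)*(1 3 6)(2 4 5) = (0 6 2 3 4)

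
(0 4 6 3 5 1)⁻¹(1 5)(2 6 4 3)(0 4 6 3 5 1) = (0 1)(2 3 6 5)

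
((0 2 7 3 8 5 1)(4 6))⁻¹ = (0 1 5 8 3 7 2)(4 6)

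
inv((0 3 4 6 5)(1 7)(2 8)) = (0 5 6 4 3)(1 7)(2 8)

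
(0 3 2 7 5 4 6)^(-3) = (0 5 3 4 2 6 7)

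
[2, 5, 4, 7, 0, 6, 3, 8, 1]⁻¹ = [4, 8, 0, 6, 2, 1, 5, 3, 7]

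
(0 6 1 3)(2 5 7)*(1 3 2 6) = (0 1 2 5 7 6 3)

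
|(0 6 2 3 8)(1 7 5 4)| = 20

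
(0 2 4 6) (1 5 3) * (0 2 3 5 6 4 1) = (0 3) (1 6 2) 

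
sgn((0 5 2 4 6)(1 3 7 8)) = -1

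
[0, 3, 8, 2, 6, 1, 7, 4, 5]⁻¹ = [0, 5, 3, 1, 7, 8, 4, 6, 2]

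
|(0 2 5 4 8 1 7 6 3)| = 9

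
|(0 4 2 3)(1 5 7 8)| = 4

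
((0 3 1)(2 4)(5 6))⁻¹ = (0 1 3)(2 4)(5 6)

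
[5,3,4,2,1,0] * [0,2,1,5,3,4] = [4,5,3,1,2,0]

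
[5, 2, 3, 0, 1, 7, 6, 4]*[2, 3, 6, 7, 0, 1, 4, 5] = [1, 6, 7, 2, 3, 5, 4, 0]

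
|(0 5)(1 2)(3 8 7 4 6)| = 10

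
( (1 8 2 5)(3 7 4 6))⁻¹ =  (1 5 2 8)(3 6 4 7)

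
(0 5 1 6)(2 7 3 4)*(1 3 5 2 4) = (0 2 7 5 3 1 6)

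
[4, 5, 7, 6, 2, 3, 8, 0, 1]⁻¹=[7, 8, 4, 5, 0, 1, 3, 2, 6]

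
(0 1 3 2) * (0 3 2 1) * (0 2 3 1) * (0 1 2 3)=(0 3 1)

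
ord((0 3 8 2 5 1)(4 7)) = 6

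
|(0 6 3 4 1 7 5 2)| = 8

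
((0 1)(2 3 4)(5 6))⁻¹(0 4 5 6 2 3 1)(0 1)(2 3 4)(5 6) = (0 1 2 6 5 3 4)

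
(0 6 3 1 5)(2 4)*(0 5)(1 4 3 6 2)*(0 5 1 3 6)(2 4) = (0 4 3 2 6)(1 5)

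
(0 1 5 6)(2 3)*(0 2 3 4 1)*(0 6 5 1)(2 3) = (0 6 3 2 4)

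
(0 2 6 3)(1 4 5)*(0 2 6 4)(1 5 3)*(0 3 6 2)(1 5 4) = (0 2 1 3)(4 6 5)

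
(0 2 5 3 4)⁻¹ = (0 4 3 5 2)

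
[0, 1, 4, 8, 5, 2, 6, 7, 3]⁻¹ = [0, 1, 5, 8, 2, 4, 6, 7, 3]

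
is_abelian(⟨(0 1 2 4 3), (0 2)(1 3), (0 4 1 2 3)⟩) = no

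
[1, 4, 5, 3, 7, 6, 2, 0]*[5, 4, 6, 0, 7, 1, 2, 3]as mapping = [0→4, 1→7, 2→1, 3→0, 4→3, 5→2, 6→6, 7→5]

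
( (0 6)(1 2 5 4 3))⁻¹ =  (0 6)(1 3 4 5 2)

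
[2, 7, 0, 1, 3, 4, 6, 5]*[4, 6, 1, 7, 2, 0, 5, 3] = [1, 3, 4, 6, 7, 2, 5, 0]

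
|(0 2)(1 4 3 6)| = 4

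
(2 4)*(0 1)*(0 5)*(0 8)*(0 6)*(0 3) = (0 1 5 8 6 3)(2 4)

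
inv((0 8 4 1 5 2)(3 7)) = (0 2 5 1 4 8)(3 7)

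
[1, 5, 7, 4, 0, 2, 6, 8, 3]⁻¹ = [4, 0, 5, 8, 3, 1, 6, 2, 7]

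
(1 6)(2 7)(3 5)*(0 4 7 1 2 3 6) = (0 4 7 3 5 6 2 1)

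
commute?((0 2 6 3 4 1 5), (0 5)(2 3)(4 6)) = no:(0 2 6 3 4 1 5)*(0 5)(2 3)(4 6) = (0 3 6 2 4 1), (0 5)(2 3)(4 6)*(0 2 6 3 4 1 5) = (1 5 2 4 3 6)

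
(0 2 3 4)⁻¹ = (0 4 3 2)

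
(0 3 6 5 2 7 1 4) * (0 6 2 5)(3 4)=(0 4 6)(1 3 2 7)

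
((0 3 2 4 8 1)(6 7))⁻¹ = (0 1 8 4 2 3)(6 7)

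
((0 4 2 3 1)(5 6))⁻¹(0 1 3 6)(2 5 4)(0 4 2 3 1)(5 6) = (0 1 5 4)(2 3 6)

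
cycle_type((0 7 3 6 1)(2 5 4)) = 3.5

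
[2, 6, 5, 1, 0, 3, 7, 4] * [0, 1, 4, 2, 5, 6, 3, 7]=[4, 3, 6, 1, 0, 2, 7, 5]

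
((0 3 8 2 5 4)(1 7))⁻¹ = (0 4 5 2 8 3)(1 7)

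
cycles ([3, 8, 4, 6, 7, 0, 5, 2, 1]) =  (0 3 6 5)(1 8)(2 4 7)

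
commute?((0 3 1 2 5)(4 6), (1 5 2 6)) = no:(0 3 1 2 5)(4 6)*(1 5 2 6) = (0 3 5)(1 6 4), (1 5 2 6)*(0 3 1 2 5)(4 6) = (0 3 1)(2 4 6)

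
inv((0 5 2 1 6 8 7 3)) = (0 3 7 8 6 1 2 5)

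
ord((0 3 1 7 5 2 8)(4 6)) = 14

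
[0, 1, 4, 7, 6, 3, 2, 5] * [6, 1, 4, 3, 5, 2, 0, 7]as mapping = [0→6, 1→1, 2→5, 3→7, 4→0, 5→3, 6→4, 7→2]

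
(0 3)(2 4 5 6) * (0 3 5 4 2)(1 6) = (0 5 1 6)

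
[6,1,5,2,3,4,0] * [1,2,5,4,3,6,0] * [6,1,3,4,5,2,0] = [6,3,0,2,5,4,1] 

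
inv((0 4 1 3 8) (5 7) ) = (0 8 3 1 4) (5 7) 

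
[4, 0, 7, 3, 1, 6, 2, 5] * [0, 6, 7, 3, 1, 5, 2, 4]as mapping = [0→1, 1→0, 2→4, 3→3, 4→6, 5→2, 6→7, 7→5]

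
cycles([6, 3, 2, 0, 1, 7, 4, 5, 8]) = (0 6 4 1 3)(5 7)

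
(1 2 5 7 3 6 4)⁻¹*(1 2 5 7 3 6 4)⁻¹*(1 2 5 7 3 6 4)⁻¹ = (1 3 2 6 5 4 7)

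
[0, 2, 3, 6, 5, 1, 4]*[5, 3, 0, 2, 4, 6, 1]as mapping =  [0→5, 1→0, 2→2, 3→1, 4→6, 5→3, 6→4]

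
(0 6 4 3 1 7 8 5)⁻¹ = (0 5 8 7 1 3 4 6)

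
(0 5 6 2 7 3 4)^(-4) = (0 2 4 6 3 5 7)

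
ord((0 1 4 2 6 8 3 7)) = 8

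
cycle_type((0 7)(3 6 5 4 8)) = 2.5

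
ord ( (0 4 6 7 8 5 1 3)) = 8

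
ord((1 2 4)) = 3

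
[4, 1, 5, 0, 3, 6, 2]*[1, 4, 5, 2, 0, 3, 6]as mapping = [0→0, 1→4, 2→3, 3→1, 4→2, 5→6, 6→5]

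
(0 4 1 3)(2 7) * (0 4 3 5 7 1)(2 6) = (0 3 4)(1 5 7 6 2)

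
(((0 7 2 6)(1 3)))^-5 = (0 6 2 7)(1 3)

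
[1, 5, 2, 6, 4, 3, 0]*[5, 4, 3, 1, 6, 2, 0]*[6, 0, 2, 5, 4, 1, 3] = [4, 2, 5, 6, 3, 0, 1]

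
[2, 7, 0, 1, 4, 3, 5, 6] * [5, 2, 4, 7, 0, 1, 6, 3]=[4, 3, 5, 2, 0, 7, 1, 6]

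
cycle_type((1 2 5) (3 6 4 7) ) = 3.4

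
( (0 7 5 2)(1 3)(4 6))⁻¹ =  (0 2 5 7)(1 3)(4 6)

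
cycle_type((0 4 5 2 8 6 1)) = 7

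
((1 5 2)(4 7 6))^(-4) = (1 2 5)(4 6 7)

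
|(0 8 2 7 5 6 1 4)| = 8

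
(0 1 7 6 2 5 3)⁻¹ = (0 3 5 2 6 7 1)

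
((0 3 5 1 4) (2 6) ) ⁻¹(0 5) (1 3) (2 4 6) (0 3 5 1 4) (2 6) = (0 2 6) (1 3) (4 5) 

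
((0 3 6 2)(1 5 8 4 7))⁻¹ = (0 2 6 3)(1 7 4 8 5)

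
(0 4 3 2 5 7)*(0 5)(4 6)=(0 6 4 3 2)(5 7)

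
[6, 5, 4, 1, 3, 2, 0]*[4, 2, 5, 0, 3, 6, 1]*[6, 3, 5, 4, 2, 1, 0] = [3, 0, 4, 5, 6, 1, 2] 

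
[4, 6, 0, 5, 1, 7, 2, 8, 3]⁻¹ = [2, 4, 6, 8, 0, 3, 1, 5, 7]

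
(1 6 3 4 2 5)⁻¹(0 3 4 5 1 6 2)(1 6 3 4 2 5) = (0 4 2 1 6 3 5)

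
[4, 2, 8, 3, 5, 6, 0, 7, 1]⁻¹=[6, 8, 1, 3, 0, 4, 5, 7, 2]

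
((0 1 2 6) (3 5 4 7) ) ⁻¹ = (0 6 2 1) (3 7 4 5) 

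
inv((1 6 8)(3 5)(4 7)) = (1 8 6)(3 5)(4 7)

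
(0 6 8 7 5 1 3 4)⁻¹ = (0 4 3 1 5 7 8 6)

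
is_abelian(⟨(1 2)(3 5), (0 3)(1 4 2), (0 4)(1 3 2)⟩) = no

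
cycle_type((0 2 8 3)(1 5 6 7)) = 4^2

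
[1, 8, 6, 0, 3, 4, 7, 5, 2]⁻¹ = [3, 0, 8, 4, 5, 7, 2, 6, 1]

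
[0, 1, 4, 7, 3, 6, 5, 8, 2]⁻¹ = [0, 1, 8, 4, 2, 6, 5, 3, 7]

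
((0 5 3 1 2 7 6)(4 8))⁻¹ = (0 6 7 2 1 3 5)(4 8)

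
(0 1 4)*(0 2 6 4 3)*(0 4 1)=(1 3 4 2 6)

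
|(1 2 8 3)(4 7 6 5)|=4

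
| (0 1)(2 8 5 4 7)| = 10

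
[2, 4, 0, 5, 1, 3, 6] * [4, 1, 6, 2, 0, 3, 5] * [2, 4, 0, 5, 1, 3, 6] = [6, 2, 1, 5, 4, 0, 3] 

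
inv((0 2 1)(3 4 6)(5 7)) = (0 1 2)(3 6 4)(5 7)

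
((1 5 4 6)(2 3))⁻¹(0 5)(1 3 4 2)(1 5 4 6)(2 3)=(0 4)(2 6 3 5)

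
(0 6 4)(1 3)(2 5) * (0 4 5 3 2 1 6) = (1 2 3 6 5)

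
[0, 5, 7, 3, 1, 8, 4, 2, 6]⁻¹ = [0, 4, 7, 3, 6, 1, 8, 2, 5]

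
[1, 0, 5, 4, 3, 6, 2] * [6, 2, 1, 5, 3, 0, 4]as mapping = [0→2, 1→6, 2→0, 3→3, 4→5, 5→4, 6→1]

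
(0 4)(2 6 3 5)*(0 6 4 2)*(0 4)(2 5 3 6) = (0 5 4 2)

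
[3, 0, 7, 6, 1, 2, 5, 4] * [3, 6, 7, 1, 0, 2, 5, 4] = [1, 3, 4, 5, 6, 7, 2, 0]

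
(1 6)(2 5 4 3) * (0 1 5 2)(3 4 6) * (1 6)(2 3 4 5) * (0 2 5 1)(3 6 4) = (0 4 1 3 2 6 5)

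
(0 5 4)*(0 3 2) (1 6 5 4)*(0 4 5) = (0 5 1 6) (2 4 3) 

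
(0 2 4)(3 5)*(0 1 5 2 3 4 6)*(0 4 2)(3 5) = (0 5 2 6 4 1 3)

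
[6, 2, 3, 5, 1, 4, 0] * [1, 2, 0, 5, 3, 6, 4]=[4, 0, 5, 6, 2, 3, 1]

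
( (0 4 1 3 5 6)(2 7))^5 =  (0 6 5 3 1 4)(2 7)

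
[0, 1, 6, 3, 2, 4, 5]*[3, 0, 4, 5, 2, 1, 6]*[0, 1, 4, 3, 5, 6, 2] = [3, 0, 2, 6, 5, 4, 1]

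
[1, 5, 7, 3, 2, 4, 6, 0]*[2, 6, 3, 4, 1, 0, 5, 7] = [6, 0, 7, 4, 3, 1, 5, 2]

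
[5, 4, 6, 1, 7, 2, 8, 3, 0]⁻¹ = [8, 3, 5, 7, 1, 0, 2, 4, 6]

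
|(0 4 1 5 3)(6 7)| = 10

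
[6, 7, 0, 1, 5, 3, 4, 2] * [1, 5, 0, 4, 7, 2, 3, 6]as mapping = [0→3, 1→6, 2→1, 3→5, 4→2, 5→4, 6→7, 7→0]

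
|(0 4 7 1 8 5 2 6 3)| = 9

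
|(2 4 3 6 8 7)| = 6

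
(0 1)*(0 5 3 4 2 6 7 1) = (1 5 3 4 2 6 7) 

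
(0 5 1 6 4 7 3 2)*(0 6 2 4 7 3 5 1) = (0 1 2 6 7 5)(3 4)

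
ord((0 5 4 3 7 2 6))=7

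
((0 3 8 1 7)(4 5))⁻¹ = (0 7 1 8 3)(4 5)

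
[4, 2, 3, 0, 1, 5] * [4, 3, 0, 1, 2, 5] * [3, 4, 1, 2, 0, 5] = [1, 3, 4, 0, 2, 5]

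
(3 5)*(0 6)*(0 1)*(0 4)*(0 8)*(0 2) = (0 6 1 4 8 2)(3 5)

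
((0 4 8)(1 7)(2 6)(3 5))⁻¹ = (0 8 4)(1 7)(2 6)(3 5)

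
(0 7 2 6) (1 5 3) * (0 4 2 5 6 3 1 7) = (1 6 4 2 3 7 5) 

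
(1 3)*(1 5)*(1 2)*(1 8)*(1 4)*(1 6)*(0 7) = (0 7)(1 3 5 2 8 4 6)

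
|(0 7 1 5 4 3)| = 6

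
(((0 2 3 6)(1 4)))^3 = (0 6 3 2)(1 4)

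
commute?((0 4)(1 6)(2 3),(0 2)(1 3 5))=no:(0 4)(1 6)(2 3) * (0 2)(1 3 5)=(0 4 2 5 1 6 3),(0 2)(1 3 5) * (0 4)(1 6)(2 3)=(0 3 5 6 1 2 4)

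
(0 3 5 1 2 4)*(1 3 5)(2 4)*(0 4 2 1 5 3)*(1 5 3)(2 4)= (0 1 4 2 5)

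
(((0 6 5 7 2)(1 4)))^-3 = (0 5 2 6 7)(1 4)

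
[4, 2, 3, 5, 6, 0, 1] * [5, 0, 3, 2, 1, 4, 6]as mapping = [0→1, 1→3, 2→2, 3→4, 4→6, 5→5, 6→0]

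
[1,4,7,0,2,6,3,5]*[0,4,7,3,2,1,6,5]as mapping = [0→4,1→2,2→5,3→0,4→7,5→6,6→3,7→1]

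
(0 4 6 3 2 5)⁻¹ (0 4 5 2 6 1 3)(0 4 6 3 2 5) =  (0 5 3 1 2 4 6)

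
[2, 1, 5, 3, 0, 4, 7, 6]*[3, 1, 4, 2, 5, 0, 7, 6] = [4, 1, 0, 2, 3, 5, 6, 7]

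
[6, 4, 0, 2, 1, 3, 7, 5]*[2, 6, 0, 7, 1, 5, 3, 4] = [3, 1, 2, 0, 6, 7, 4, 5]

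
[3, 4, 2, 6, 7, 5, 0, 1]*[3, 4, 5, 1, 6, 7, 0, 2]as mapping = [0→1, 1→6, 2→5, 3→0, 4→2, 5→7, 6→3, 7→4]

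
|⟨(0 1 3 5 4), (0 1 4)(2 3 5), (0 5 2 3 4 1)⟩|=720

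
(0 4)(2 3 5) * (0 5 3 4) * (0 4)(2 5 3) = (0 4 3 2)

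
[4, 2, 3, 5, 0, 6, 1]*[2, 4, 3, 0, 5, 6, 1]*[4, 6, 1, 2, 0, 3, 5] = [3, 2, 4, 5, 1, 6, 0]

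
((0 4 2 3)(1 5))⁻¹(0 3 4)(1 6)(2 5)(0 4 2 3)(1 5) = (0 2 4)(1 3)(5 6)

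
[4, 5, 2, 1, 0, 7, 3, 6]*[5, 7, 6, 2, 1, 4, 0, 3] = [1, 4, 6, 7, 5, 3, 2, 0]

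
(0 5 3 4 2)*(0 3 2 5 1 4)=(0 1 4 5 2 3)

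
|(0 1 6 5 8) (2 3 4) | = 15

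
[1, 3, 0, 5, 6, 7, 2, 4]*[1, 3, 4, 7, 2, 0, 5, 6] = [3, 7, 1, 0, 5, 6, 4, 2]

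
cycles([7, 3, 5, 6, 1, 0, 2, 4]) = (0 7 4 1 3 6 2 5) 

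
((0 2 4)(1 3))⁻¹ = (0 4 2)(1 3)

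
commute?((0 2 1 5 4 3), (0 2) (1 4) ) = no:(0 2 1 5 4 3) * (0 2) (1 4) = (1 5) (2 4 3), (0 2) (1 4) * (0 2 1 5 4 3) = (0 1 3) (4 5) 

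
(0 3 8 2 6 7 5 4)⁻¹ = (0 4 5 7 6 2 8 3)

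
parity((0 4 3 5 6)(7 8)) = odd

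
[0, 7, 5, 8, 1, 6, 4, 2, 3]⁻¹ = [0, 4, 7, 8, 6, 2, 5, 1, 3]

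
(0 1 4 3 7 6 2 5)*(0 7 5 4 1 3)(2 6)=(0 3 5 7 2 4)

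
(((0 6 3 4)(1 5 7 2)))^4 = ()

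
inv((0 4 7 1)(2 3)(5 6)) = (0 1 7 4)(2 3)(5 6)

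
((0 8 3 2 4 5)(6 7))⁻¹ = (0 5 4 2 3 8)(6 7)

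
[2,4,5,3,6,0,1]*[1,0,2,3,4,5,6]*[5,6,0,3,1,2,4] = [0,1,2,3,4,6,5]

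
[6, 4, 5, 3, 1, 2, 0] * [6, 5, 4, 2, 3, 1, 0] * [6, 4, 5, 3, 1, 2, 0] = [6, 3, 4, 5, 2, 1, 0]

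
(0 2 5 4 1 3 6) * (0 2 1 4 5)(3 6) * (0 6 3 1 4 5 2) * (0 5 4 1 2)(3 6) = (0 1 6 5)(2 3)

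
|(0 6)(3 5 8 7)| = 4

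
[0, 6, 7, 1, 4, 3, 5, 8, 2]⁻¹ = [0, 3, 8, 5, 4, 6, 1, 2, 7]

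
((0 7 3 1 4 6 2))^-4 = (0 1 2 3 6 7 4)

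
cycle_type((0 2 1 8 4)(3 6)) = 2.5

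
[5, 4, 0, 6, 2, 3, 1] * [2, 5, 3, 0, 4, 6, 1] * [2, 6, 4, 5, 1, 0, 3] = [3, 1, 4, 6, 5, 2, 0]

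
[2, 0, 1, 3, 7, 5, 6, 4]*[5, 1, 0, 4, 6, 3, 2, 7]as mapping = [0→0, 1→5, 2→1, 3→4, 4→7, 5→3, 6→2, 7→6]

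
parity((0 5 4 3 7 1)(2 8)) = even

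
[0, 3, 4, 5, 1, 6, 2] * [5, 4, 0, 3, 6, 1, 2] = [5, 3, 6, 1, 4, 2, 0]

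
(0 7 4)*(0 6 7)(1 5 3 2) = (1 5 3 2)(4 6 7)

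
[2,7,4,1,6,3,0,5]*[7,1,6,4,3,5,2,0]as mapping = [0→6,1→0,2→3,3→1,4→2,5→4,6→7,7→5]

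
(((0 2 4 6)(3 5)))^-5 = (0 6 4 2)(3 5)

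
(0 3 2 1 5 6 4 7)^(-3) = (0 6 2 7 5 3 4 1)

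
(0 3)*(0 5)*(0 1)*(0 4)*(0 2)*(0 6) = (0 3 5 1 4 2 6)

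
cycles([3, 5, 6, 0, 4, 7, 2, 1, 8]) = (0 3)(1 5 7)(2 6)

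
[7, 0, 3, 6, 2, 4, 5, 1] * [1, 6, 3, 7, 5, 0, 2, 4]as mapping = [0→4, 1→1, 2→7, 3→2, 4→3, 5→5, 6→0, 7→6]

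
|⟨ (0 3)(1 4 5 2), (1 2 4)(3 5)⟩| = 720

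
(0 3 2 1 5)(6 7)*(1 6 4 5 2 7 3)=(0 1 2 6 3 7 4 5)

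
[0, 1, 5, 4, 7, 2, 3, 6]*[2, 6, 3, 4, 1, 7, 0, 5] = [2, 6, 7, 1, 5, 3, 4, 0]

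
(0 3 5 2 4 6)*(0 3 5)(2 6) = (0 5 6 3)(2 4)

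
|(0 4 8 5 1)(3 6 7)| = 15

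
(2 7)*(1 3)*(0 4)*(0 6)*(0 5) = (0 4 6 5)(1 3)(2 7)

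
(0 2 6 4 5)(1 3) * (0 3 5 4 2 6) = (0 6 2)(1 5 3)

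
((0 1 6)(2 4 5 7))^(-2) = (0 1 6)(2 5)(4 7)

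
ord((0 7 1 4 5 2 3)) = 7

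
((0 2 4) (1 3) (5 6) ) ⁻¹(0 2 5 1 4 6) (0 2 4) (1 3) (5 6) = (0 5 2 4 6 3) 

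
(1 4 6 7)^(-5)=(1 7 6 4)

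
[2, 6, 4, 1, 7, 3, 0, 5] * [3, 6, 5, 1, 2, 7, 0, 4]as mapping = [0→5, 1→0, 2→2, 3→6, 4→4, 5→1, 6→3, 7→7]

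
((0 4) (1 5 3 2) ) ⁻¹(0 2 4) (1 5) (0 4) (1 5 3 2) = (0 4 1) (3 5) 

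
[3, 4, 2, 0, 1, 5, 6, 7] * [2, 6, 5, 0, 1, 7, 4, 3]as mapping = [0→0, 1→1, 2→5, 3→2, 4→6, 5→7, 6→4, 7→3]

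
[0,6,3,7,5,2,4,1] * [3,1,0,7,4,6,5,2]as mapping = [0→3,1→5,2→7,3→2,4→6,5→0,6→4,7→1]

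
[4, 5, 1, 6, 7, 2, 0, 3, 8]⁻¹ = [6, 2, 5, 7, 0, 1, 3, 4, 8]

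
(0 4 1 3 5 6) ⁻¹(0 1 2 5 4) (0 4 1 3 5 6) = (1 4 3 2 6) 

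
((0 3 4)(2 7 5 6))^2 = (0 4 3)(2 5)(6 7)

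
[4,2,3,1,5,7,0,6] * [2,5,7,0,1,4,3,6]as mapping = [0→1,1→7,2→0,3→5,4→4,5→6,6→2,7→3]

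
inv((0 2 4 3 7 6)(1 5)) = (0 6 7 3 4 2)(1 5)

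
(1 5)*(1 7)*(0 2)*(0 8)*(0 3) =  (0 2 8 3) (1 5 7) 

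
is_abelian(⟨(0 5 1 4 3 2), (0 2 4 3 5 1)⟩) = no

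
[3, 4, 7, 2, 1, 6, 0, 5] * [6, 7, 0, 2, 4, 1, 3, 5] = [2, 4, 5, 0, 7, 3, 6, 1]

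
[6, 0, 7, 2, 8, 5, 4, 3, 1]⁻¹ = [1, 8, 3, 7, 6, 5, 0, 2, 4]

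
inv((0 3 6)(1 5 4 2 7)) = (0 6 3)(1 7 2 4 5)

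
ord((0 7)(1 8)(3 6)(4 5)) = 2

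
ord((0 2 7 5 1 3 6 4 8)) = 9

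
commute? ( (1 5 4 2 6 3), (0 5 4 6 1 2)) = no: (1 5 4 2 6 3)*(0 5 4 6 1 2) = (0 5 6 3 2 1 4), (0 5 4 6 1 2)*(1 5 4 2 6 3) = (0 4 3 1 6 5 2)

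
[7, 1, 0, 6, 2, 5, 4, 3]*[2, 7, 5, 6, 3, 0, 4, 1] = [1, 7, 2, 4, 5, 0, 3, 6]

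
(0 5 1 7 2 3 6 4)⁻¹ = (0 4 6 3 2 7 1 5)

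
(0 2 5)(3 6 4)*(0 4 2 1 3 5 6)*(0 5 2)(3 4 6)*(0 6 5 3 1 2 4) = (0 2 1)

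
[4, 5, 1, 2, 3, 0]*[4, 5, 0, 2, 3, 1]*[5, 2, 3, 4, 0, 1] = [4, 2, 1, 5, 3, 0]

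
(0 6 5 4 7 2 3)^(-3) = (0 7 6 2 5 3 4)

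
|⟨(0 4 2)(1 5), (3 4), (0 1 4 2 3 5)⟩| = 720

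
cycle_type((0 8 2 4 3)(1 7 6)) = 3.5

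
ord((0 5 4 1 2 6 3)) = 7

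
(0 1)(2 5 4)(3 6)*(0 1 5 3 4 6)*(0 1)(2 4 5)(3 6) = (0 2 6 5 3 1)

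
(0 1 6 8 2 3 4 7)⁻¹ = (0 7 4 3 2 8 6 1)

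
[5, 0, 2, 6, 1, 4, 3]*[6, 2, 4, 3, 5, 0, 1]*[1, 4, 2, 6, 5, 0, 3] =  [1, 3, 5, 4, 2, 0, 6]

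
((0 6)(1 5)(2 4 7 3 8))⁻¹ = (0 6)(1 5)(2 8 3 7 4)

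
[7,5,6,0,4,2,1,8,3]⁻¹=[3,6,5,8,4,1,2,0,7]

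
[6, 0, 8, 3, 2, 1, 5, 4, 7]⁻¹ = [1, 5, 4, 3, 7, 6, 0, 8, 2]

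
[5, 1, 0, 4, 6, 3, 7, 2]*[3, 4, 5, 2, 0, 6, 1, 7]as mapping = [0→6, 1→4, 2→3, 3→0, 4→1, 5→2, 6→7, 7→5]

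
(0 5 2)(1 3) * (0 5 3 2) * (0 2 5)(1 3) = (0 1 5 2)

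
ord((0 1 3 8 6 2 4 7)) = 8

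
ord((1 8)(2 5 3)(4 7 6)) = 6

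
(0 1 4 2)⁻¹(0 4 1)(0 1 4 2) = (1 2 4)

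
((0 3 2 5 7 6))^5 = (0 6 7 5 2 3)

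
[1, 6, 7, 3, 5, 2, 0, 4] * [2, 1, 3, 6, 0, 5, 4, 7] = [1, 4, 7, 6, 5, 3, 2, 0]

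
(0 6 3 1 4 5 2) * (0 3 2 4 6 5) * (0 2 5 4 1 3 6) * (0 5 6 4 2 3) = (0 2 4 3)(1 5)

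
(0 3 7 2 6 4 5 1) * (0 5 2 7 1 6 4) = (0 3 1 5 6)(2 4)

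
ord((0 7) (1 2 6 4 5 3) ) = 6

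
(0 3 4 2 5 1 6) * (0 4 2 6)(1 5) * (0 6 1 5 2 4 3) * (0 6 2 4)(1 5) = (0 6 3)(1 2)(4 5)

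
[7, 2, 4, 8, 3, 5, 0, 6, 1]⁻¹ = [6, 8, 1, 4, 2, 5, 7, 0, 3]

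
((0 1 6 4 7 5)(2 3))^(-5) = (0 1 6 4 7 5)(2 3)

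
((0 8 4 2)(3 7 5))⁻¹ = (0 2 4 8)(3 5 7)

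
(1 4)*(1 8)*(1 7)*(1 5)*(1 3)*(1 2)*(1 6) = (1 4 8 7 5 3 2 6)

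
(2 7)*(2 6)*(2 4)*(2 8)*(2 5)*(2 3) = (2 7 6 4 8 5 3) 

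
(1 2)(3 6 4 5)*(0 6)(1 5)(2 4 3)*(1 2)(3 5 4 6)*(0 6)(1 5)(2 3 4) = (0 4 3 6 1)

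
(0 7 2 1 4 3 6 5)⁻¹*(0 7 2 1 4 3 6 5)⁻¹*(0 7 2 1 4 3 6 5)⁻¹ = (0 3 2 5 4 7 6 1)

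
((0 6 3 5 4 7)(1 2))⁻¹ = (0 7 4 5 3 6)(1 2)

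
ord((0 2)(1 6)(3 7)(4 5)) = 2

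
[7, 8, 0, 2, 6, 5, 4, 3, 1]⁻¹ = [2, 8, 3, 7, 6, 5, 4, 0, 1]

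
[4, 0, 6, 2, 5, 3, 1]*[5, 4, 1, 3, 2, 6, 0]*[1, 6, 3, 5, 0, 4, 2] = [3, 4, 1, 6, 2, 5, 0]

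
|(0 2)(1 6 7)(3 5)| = 6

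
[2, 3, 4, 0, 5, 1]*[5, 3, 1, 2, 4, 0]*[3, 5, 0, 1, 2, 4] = [5, 0, 2, 4, 3, 1]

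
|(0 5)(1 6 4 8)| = 4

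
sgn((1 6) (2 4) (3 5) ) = -1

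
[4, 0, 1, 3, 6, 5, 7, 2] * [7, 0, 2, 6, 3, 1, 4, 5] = [3, 7, 0, 6, 4, 1, 5, 2]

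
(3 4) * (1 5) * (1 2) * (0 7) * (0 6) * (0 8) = (0 7 6 8)(1 5 2)(3 4)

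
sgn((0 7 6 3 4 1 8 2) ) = -1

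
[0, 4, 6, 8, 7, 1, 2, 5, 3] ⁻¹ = [0, 5, 6, 8, 1, 7, 2, 4, 3] 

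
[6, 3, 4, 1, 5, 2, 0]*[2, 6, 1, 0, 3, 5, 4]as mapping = [0→4, 1→0, 2→3, 3→6, 4→5, 5→1, 6→2]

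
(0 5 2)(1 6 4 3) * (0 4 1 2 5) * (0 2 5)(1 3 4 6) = (0 2 6 3 5)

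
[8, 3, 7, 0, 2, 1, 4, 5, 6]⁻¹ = [3, 5, 4, 1, 6, 7, 8, 2, 0]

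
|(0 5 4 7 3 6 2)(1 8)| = 14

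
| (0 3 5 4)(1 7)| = 4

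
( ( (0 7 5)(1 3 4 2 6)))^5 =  (0 5 7)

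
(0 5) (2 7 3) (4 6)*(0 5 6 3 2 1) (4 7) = (0 6 7 2 4 3 1) 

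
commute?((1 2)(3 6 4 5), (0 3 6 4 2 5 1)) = no:(1 2)(3 6 4 5) * (0 3 6 4 2 5 1) = (0 3 4 1 5 6 2), (0 3 6 4 2 5 1) * (1 2)(3 6 4 5) = (0 6 5 2 3 4 1)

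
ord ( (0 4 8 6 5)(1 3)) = 10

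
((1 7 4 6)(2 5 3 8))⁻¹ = (1 6 4 7)(2 8 3 5)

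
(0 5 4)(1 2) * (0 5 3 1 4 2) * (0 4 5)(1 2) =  (0 3 2 5 1 4)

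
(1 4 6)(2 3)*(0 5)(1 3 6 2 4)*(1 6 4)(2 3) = (0 5)(1 6 2 4 3)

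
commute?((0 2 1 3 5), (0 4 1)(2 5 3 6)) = no:(0 2 1 3 5) * (0 4 1)(2 5 3 6) = (0 5 4 1 6 2), (0 4 1)(2 5 3 6) * (0 2 1 3 5) = (0 4 3 6 1 2)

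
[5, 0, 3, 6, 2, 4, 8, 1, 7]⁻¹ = [1, 7, 4, 2, 5, 0, 3, 8, 6]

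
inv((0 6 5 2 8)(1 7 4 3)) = (0 8 2 5 6)(1 3 4 7)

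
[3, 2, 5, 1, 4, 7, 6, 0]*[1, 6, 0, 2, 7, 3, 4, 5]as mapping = [0→2, 1→0, 2→3, 3→6, 4→7, 5→5, 6→4, 7→1]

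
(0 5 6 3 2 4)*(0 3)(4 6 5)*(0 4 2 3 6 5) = (0 2 5)(4 6)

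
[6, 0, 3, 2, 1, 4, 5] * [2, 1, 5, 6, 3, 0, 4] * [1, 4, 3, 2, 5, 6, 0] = [5, 3, 0, 6, 4, 2, 1]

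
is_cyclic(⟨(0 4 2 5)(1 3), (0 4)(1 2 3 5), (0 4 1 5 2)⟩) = no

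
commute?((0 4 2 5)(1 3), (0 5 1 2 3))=no:(0 4 2 5)(1 3) * (0 5 1 2 3)=(0 4 3 2 1), (0 5 1 2 3) * (0 4 2 5)(1 3)=(1 5 3 4 2)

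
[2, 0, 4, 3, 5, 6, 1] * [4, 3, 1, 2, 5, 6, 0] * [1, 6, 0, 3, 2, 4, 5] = [6, 2, 4, 0, 5, 1, 3]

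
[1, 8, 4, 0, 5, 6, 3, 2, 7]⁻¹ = [3, 0, 7, 6, 2, 4, 5, 8, 1]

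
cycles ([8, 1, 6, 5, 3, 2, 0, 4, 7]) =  (0 8 7 4 3 5 2 6)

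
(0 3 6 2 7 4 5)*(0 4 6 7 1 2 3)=(1 2)(3 7 6)(4 5)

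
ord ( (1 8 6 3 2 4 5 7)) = 8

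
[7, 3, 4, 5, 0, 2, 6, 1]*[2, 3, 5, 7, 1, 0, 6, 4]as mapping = [0→4, 1→7, 2→1, 3→0, 4→2, 5→5, 6→6, 7→3]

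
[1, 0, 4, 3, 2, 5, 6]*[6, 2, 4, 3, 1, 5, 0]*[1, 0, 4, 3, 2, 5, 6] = [4, 6, 0, 3, 2, 5, 1]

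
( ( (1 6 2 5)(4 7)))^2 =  (1 2)(5 6)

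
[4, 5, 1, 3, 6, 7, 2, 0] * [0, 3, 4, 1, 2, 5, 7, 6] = [2, 5, 3, 1, 7, 6, 4, 0]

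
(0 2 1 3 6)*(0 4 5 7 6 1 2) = (1 3)(4 5 7 6)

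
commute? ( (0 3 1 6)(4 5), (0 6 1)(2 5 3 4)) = no: (0 3 1 6)(4 5)*(0 6 1)(2 5 3 4) = (0 4 3)(2 5), (0 6 1)(2 5 3 4)*(0 3 1 6)(4 5) = (1 3 5)(2 4)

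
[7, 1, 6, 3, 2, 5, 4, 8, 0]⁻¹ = [8, 1, 4, 3, 6, 5, 2, 0, 7]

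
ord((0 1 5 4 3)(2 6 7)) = 15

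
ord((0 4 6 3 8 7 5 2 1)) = 9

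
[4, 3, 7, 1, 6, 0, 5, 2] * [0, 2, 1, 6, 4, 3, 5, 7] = [4, 6, 7, 2, 5, 0, 3, 1]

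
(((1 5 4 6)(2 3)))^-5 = (1 6 4 5)(2 3)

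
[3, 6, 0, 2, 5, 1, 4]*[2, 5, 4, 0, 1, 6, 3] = [0, 3, 2, 4, 6, 5, 1]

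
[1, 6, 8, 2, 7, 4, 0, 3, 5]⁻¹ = [6, 0, 3, 7, 5, 8, 1, 4, 2]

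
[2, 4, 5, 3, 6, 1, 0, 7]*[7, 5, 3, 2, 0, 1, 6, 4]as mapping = [0→3, 1→0, 2→1, 3→2, 4→6, 5→5, 6→7, 7→4]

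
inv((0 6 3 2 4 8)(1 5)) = (0 8 4 2 3 6)(1 5)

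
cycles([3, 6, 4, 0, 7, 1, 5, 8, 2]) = (0 3)(1 6 5)(2 4 7 8)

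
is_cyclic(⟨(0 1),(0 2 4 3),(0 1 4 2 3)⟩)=no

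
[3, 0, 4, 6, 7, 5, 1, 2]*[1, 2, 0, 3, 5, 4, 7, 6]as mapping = [0→3, 1→1, 2→5, 3→7, 4→6, 5→4, 6→2, 7→0]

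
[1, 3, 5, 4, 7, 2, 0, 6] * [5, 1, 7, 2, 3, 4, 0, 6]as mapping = [0→1, 1→2, 2→4, 3→3, 4→6, 5→7, 6→5, 7→0]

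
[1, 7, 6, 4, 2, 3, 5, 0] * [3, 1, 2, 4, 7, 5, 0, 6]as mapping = [0→1, 1→6, 2→0, 3→7, 4→2, 5→4, 6→5, 7→3]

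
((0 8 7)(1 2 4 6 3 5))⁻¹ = (0 7 8)(1 5 3 6 4 2)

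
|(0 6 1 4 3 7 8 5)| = 8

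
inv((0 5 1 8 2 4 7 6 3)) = (0 3 6 7 4 2 8 1 5)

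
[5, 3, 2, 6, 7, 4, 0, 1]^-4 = [7, 0, 2, 5, 3, 1, 4, 6]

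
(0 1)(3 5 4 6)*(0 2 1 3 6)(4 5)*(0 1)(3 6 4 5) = (0 6 4 1 2)(3 5)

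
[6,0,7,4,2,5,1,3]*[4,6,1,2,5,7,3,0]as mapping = [0→3,1→4,2→0,3→5,4→1,5→7,6→6,7→2]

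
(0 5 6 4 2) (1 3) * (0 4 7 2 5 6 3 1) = (0 6 7 2 4 5 3) 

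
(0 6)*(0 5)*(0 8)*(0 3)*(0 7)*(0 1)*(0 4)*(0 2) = (0 6 5 8 3 7 1 4 2)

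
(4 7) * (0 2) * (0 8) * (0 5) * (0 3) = (0 2 8 5 3)(4 7)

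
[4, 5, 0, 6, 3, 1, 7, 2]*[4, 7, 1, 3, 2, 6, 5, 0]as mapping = [0→2, 1→6, 2→4, 3→5, 4→3, 5→7, 6→0, 7→1]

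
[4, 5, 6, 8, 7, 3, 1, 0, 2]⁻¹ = [7, 6, 8, 5, 0, 1, 2, 4, 3]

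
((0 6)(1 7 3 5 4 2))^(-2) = (1 4 3)(2 5 7)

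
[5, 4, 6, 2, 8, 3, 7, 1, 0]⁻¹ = [8, 7, 3, 5, 1, 0, 2, 6, 4]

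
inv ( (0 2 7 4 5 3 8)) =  (0 8 3 5 4 7 2)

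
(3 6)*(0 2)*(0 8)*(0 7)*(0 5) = (0 2 8 7 5)(3 6)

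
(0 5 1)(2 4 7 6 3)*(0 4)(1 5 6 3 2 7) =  (0 6 2)(1 4)(3 7)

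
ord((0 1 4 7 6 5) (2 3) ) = 6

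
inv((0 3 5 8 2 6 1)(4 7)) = (0 1 6 2 8 5 3)(4 7)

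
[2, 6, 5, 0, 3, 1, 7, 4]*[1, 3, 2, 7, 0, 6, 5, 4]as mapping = [0→2, 1→5, 2→6, 3→1, 4→7, 5→3, 6→4, 7→0]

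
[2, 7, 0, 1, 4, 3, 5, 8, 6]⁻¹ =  [2, 3, 0, 5, 4, 6, 8, 1, 7]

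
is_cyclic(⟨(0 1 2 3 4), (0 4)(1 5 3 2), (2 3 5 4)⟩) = no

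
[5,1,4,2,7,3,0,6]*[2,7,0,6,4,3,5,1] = [3,7,4,0,1,6,2,5]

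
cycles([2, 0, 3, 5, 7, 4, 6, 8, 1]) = (0 2 3 5 4 7 8 1)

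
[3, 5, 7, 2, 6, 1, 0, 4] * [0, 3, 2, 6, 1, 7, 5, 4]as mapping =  [0→6, 1→7, 2→4, 3→2, 4→5, 5→3, 6→0, 7→1]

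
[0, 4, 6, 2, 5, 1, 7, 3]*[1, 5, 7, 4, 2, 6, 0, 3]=[1, 2, 0, 7, 6, 5, 3, 4]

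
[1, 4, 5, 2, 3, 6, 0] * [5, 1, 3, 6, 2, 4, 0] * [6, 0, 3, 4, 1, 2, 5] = [0, 3, 1, 4, 5, 6, 2]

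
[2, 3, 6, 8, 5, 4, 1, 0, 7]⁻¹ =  [7, 6, 0, 1, 5, 4, 2, 8, 3]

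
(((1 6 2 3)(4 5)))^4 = ()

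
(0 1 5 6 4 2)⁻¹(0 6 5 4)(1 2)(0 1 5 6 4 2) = (0 5)(1 4 6 2)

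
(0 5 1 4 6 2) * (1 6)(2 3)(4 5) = (0 4 1 5 6 3 2)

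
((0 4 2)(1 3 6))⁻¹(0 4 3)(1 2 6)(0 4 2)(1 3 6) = (0 1 3)(2 6 4)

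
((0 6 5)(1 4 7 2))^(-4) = (0 5 6)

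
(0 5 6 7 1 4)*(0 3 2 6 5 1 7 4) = (0 1)(2 6 4 3)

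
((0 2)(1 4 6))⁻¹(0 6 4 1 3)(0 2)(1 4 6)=(1 6 4 3 2)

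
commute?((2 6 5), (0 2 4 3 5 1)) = no:(2 6 5)*(0 2 4 3 5 1) = (0 2 6 1)(3 5 4), (0 2 4 3 5 1)*(2 6 5) = (0 6 5 1)(2 4 3)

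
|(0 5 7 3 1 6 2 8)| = 8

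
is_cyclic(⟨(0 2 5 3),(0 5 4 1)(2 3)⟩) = no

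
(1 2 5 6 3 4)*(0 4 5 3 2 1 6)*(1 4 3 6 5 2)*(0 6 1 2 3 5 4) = (0 5 6 2 1)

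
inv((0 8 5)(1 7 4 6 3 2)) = (0 5 8)(1 2 3 6 4 7)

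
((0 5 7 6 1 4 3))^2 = (0 7 1 3 5 6 4)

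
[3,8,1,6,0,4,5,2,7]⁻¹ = [4,2,7,0,5,6,3,8,1]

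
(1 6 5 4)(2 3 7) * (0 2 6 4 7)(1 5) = (0 2 3)(1 4 5 7 6)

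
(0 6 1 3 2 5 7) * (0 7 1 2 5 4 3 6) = (1 6 2 4 3 5)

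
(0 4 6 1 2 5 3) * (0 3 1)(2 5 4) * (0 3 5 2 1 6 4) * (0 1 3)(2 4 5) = (0 3 2 1 4 5 6)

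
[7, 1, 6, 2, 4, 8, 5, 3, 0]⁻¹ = [8, 1, 3, 7, 4, 6, 2, 0, 5]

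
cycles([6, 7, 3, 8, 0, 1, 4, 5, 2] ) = (0 6 4) (1 7 5) (2 3 8) 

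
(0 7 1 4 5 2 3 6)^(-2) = (0 3 5 1)(2 4 7 6)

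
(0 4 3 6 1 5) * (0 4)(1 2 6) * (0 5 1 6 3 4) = (0 5)(2 3 6)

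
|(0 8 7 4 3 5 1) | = 7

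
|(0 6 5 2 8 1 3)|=7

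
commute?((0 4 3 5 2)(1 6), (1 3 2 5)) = no:(0 4 3 5 2)(1 6)*(1 3 2 5) = (0 4 2)(1 6 3), (1 3 2 5)*(0 4 3 5 2)(1 6) = (0 4 3)(1 5 6)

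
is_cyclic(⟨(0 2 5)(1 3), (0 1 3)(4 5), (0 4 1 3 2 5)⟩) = no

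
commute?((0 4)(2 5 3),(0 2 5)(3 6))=no:(0 4)(2 5 3) * (0 2 5)(3 6)=(0 4 2)(3 5 6),(0 2 5)(3 6) * (0 4)(2 5 3)=(0 5 4)(2 3 6)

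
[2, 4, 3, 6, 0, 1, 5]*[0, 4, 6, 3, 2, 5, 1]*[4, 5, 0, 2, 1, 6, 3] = [3, 0, 2, 5, 4, 1, 6]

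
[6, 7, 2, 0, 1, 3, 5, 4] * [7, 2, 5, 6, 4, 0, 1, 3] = [1, 3, 5, 7, 2, 6, 0, 4]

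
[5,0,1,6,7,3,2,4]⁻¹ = [1,2,6,5,7,0,3,4]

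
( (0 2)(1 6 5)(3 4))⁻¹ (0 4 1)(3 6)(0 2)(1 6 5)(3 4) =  (2 3 6)(4 5)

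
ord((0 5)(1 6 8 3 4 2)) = 6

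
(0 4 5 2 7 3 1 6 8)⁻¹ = (0 8 6 1 3 7 2 5 4)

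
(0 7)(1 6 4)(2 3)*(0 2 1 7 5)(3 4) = (0 5)(1 6 3)(2 4 7)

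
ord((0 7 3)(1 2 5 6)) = 12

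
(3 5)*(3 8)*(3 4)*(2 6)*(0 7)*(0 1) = (0 7 1) (2 6) (3 5 8 4) 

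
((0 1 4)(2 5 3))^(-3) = ()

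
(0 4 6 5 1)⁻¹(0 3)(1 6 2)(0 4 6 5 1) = (0 5 2)(3 4)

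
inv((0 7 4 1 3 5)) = (0 5 3 1 4 7)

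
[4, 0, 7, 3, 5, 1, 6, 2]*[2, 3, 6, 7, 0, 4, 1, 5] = [0, 2, 5, 7, 4, 3, 1, 6]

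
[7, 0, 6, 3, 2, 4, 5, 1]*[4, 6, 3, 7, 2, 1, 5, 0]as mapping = [0→0, 1→4, 2→5, 3→7, 4→3, 5→2, 6→1, 7→6]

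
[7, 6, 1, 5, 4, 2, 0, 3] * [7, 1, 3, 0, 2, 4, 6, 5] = [5, 6, 1, 4, 2, 3, 7, 0]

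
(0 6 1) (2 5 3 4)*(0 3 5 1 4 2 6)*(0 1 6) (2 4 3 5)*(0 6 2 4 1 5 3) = (0 5 4 6) (1 3) 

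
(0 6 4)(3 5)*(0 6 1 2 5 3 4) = (0 1 2 5 4 6)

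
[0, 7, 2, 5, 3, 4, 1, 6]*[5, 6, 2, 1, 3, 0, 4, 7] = [5, 7, 2, 0, 1, 3, 6, 4]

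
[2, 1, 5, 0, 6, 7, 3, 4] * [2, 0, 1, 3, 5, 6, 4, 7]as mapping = [0→1, 1→0, 2→6, 3→2, 4→4, 5→7, 6→3, 7→5]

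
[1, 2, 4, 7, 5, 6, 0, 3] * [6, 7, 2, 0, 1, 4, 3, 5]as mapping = [0→7, 1→2, 2→1, 3→5, 4→4, 5→3, 6→6, 7→0]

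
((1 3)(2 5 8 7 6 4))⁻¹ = (1 3)(2 4 6 7 8 5)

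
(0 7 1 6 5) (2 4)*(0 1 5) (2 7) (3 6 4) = (0 2 3 6) (1 4 7 5) 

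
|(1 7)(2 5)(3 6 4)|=6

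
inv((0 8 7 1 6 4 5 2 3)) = (0 3 2 5 4 6 1 7 8)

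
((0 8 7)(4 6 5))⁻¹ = (0 7 8)(4 5 6)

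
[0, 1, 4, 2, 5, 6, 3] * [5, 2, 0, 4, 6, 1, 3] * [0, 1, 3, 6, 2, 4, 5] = [4, 3, 5, 0, 1, 6, 2]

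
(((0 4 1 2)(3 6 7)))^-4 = (3 7 6)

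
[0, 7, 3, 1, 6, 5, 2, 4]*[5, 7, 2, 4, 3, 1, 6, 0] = [5, 0, 4, 7, 6, 1, 2, 3]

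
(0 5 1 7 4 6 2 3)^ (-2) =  (0 2 4 1)(3 6 7 5)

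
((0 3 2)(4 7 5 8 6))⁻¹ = (0 2 3)(4 6 8 5 7)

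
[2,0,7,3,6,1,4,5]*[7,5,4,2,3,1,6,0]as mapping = [0→4,1→7,2→0,3→2,4→6,5→5,6→3,7→1]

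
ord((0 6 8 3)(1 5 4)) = 12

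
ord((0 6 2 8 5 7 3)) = 7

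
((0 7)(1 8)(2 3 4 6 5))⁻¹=(0 7)(1 8)(2 5 6 4 3)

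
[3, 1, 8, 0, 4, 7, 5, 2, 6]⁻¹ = [3, 1, 7, 0, 4, 6, 8, 5, 2]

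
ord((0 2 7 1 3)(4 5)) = 10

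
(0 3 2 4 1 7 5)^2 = (0 2 1 5 3 4 7)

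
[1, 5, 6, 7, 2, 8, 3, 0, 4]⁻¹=[7, 0, 4, 6, 8, 1, 2, 3, 5]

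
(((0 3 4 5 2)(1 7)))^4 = (0 2 5 4 3)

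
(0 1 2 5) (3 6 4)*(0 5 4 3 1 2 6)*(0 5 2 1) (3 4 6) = (0 1 3 5 2 6 4) 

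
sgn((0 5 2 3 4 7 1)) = 1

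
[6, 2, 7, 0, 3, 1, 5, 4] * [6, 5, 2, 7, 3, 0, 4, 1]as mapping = [0→4, 1→2, 2→1, 3→6, 4→7, 5→5, 6→0, 7→3]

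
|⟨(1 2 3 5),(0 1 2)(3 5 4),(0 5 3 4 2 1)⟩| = 48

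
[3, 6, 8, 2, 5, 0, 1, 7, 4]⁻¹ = [5, 6, 3, 0, 8, 4, 1, 7, 2]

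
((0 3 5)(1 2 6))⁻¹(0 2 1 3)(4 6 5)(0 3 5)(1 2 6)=(0 4 1)(2 5 3 6)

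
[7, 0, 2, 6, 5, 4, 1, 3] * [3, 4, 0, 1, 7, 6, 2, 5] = [5, 3, 0, 2, 6, 7, 4, 1] 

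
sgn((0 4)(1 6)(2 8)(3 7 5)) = -1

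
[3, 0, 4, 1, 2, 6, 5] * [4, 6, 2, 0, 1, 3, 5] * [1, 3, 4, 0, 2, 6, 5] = [1, 2, 3, 5, 4, 6, 0]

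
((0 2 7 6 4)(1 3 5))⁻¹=(0 4 6 7 2)(1 5 3)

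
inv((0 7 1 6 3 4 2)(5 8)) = (0 2 4 3 6 1 7)(5 8)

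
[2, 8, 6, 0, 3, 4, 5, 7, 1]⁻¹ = [3, 8, 0, 4, 5, 6, 2, 7, 1]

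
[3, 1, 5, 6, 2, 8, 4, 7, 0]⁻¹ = [8, 1, 4, 0, 6, 2, 3, 7, 5]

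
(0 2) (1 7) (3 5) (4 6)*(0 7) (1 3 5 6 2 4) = (0 4 2 7 3 6 1) 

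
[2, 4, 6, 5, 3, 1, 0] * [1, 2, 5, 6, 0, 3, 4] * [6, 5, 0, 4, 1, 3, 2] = [3, 6, 1, 4, 2, 0, 5]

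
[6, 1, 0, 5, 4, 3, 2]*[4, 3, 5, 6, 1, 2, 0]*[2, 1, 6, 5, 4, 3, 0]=[2, 5, 4, 6, 1, 0, 3] 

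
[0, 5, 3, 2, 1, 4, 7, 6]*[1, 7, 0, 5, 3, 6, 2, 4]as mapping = [0→1, 1→6, 2→5, 3→0, 4→7, 5→3, 6→4, 7→2]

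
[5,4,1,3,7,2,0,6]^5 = [7,5,0,3,2,6,4,1]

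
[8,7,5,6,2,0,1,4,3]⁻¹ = [5,6,4,8,7,2,3,1,0]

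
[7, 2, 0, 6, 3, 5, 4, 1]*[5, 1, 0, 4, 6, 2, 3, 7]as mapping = [0→7, 1→0, 2→5, 3→3, 4→4, 5→2, 6→6, 7→1]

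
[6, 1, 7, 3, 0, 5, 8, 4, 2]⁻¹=[4, 1, 8, 3, 7, 5, 0, 2, 6]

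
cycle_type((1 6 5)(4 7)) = 2.3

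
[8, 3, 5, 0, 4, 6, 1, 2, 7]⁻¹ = [3, 6, 7, 1, 4, 2, 5, 8, 0]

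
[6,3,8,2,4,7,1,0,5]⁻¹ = [7,6,3,1,4,8,0,5,2]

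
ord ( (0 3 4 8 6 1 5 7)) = 8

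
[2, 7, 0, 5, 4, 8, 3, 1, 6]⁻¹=[2, 7, 0, 6, 4, 3, 8, 1, 5]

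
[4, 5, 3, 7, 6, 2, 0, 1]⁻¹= [6, 7, 5, 2, 0, 1, 4, 3]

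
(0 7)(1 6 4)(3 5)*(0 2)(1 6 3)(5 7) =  (0 5 1 3 7 2)(4 6)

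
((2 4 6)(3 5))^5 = (2 6 4)(3 5)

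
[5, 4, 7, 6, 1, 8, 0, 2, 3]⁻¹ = [6, 4, 7, 8, 1, 0, 3, 2, 5]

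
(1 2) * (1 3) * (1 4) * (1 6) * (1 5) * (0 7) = (0 7)(1 2 3 4 6 5)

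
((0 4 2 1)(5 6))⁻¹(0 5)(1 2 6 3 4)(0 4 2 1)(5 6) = (0 1 5 3 2)(4 6)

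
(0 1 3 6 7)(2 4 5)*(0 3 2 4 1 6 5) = (0 6 7 3 5 4)(1 2)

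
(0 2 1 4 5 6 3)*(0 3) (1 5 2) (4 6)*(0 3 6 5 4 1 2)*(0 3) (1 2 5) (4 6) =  (0 5 2 6) (3 4) 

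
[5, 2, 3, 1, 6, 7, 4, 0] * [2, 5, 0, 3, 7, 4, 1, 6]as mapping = [0→4, 1→0, 2→3, 3→5, 4→1, 5→6, 6→7, 7→2]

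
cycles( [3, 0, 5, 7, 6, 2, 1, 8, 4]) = (0 3 7 8 4 6 1)(2 5)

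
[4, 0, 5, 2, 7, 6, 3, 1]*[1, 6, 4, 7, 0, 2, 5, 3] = [0, 1, 2, 4, 3, 5, 7, 6] 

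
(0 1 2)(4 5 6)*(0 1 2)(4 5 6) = (0 2 1)(4 6 5)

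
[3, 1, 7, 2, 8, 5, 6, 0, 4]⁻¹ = [7, 1, 3, 0, 8, 5, 6, 2, 4]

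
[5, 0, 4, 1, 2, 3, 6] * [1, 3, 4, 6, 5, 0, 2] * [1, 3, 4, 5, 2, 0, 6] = [1, 3, 0, 5, 2, 6, 4]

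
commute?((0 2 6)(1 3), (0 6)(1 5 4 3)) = no:(0 2 6)(1 3)*(0 6)(1 5 4 3) = (0 2)(3 5 4), (0 6)(1 5 4 3)*(0 2 6)(1 3) = (1 5 4)(2 6)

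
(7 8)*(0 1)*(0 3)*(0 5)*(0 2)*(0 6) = (0 1 3 5 2 6)(7 8)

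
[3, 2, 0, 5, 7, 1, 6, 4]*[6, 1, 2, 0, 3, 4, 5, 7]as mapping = [0→0, 1→2, 2→6, 3→4, 4→7, 5→1, 6→5, 7→3]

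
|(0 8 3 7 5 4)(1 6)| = 6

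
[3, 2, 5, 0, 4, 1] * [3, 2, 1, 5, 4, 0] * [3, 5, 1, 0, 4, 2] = [2, 5, 3, 0, 4, 1]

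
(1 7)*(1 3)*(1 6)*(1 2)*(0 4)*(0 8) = (0 4 8)(1 7 3 6 2)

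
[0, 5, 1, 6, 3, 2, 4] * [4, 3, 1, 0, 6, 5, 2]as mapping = [0→4, 1→5, 2→3, 3→2, 4→0, 5→1, 6→6]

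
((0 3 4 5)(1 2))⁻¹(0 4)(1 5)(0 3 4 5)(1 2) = (0 2)(3 5)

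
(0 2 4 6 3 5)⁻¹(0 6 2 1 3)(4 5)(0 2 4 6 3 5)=(0 6)(1 5 2 3 4)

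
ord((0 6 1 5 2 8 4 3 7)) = 9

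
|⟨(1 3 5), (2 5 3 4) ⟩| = 120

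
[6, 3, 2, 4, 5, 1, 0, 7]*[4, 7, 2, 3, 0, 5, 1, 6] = [1, 3, 2, 0, 5, 7, 4, 6]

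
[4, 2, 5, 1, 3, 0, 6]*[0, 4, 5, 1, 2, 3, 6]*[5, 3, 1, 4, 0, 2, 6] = [1, 2, 4, 0, 3, 5, 6]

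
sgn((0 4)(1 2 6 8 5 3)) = 1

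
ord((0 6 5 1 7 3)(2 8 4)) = 6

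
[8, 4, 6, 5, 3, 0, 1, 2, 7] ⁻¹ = [5, 6, 7, 4, 1, 3, 2, 8, 0] 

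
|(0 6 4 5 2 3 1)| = 7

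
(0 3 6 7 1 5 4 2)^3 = (0 7 4 3 1 2 6 5)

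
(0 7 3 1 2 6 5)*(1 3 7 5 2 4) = (0 5) (1 4) (2 6) 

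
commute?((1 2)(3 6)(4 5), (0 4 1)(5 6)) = no:(1 2)(3 6)(4 5)*(0 4 1)(5 6) = (0 4 6 3 5 1 2), (0 4 1)(5 6)*(1 2)(3 6)(4 5) = (0 5 3 6 4 2 1)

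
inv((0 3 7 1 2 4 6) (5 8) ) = (0 6 4 2 1 7 3) (5 8) 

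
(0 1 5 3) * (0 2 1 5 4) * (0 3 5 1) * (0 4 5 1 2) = (0 2 4 3)(1 5)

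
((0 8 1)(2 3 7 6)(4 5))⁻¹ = (0 1 8)(2 6 7 3)(4 5)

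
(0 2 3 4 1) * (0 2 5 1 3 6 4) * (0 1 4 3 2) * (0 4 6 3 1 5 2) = (0 2 3 5 6 1 4)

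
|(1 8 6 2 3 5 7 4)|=8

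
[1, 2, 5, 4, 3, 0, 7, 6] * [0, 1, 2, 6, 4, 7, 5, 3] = [1, 2, 7, 4, 6, 0, 3, 5]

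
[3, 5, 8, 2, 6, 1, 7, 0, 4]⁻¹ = [7, 5, 3, 0, 8, 1, 4, 6, 2]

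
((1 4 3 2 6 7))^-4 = (1 3 6)(2 7 4)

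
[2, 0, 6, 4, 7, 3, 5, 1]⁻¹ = [1, 7, 0, 5, 3, 6, 2, 4]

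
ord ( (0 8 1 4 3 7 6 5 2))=9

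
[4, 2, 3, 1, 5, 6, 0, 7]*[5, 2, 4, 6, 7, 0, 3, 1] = [7, 4, 6, 2, 0, 3, 5, 1]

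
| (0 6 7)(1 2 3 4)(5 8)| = 12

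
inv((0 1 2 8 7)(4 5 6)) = (0 7 8 2 1)(4 6 5)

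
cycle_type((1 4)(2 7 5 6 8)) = 2.5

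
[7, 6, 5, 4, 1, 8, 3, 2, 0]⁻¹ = [8, 4, 7, 6, 3, 2, 1, 0, 5]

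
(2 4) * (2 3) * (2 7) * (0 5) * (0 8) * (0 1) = (0 5 8 1)(2 4 3 7)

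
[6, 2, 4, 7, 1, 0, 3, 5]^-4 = [6, 4, 1, 7, 2, 0, 3, 5]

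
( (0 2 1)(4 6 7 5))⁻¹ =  (0 1 2)(4 5 7 6)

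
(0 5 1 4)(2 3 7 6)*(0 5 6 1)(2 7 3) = (0 6 7 1 4 5)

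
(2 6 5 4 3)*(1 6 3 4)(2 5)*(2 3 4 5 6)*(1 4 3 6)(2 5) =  (1 5 4 2 3)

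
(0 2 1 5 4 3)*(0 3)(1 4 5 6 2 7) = (0 7 1 6 2 4)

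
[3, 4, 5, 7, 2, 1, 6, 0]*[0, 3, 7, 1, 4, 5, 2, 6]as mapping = [0→1, 1→4, 2→5, 3→6, 4→7, 5→3, 6→2, 7→0]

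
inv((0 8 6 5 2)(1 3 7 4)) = (0 2 5 6 8)(1 4 7 3)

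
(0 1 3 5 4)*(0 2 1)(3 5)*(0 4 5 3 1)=(0 4 2)(1 3)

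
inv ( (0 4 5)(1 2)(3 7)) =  (0 5 4)(1 2)(3 7)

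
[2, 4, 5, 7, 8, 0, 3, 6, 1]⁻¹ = [5, 8, 0, 6, 1, 2, 7, 3, 4]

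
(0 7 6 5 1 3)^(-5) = (0 7 6 5 1 3)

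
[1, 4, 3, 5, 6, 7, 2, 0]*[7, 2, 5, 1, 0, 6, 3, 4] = [2, 0, 1, 6, 3, 4, 5, 7]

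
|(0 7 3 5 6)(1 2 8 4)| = 20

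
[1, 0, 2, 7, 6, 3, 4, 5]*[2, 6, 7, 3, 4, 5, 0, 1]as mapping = [0→6, 1→2, 2→7, 3→1, 4→0, 5→3, 6→4, 7→5]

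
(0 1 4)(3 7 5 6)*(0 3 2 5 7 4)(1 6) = (0 6 2 5 1)(3 4)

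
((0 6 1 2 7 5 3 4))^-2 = (0 3 7 1)(2 6 4 5)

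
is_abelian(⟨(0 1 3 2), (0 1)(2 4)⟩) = no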